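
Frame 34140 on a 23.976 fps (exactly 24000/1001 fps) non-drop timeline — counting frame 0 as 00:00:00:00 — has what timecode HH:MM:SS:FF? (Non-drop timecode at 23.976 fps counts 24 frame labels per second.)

34140 ÷ 24 = 1422 full seconds, remainder 12 frames.
1422 s = 0 h 23 min 42 s.
Timecode: 00:23:42:12.

00:23:42:12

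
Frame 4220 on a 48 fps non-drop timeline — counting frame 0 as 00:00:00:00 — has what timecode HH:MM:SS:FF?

00:01:27:44

4220 ÷ 48 = 87 full seconds, remainder 44 frames.
87 s = 0 h 1 min 27 s.
Timecode: 00:01:27:44.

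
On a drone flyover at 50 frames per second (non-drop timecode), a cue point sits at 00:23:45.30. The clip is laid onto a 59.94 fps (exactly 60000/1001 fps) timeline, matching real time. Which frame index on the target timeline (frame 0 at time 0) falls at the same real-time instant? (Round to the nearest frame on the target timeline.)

Source frame index: (0×3600 + 23×60 + 45) × 50 + 30 = 71280.
Real time: 71280 / (50) = 7128/5 s.
Target frame: (7128/5) × (60000/1001) = 7776000/91 ≈ 85450.549 → 85451.

frame 85451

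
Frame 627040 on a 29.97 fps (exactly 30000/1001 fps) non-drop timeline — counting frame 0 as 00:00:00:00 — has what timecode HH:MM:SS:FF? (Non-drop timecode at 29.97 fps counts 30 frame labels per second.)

627040 ÷ 30 = 20901 full seconds, remainder 10 frames.
20901 s = 5 h 48 min 21 s.
Timecode: 05:48:21:10.

05:48:21:10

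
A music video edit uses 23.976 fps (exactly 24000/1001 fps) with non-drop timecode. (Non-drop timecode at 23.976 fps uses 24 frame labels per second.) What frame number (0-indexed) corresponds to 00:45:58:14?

Total seconds to the label: (0 × 3600 + 45 × 60 + 58) = 2758.
Frame index = 2758 × 24 + 14 = 66206.

frame 66206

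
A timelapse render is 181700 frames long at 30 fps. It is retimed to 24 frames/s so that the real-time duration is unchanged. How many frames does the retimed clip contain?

145360 frames

Target frames = source frames × (target rate / source rate) = 181700 × (24)/(30) = 181700 × 4/5 = 145360.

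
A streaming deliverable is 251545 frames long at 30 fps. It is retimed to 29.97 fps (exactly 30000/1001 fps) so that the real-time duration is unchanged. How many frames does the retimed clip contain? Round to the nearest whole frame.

251294 frames

Frames at target rate = 251545 × (30000/1001) / (30) = 35935000/143 ≈ 251293.706.
Nearest whole frame: 251294.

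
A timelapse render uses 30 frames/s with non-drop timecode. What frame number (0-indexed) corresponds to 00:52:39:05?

frame 94775

Total seconds to the label: (0 × 3600 + 52 × 60 + 39) = 3159.
Frame index = 3159 × 30 + 5 = 94775.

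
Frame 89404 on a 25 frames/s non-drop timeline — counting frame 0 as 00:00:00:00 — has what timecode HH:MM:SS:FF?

00:59:36:04

89404 ÷ 25 = 3576 full seconds, remainder 4 frames.
3576 s = 0 h 59 min 36 s.
Timecode: 00:59:36:04.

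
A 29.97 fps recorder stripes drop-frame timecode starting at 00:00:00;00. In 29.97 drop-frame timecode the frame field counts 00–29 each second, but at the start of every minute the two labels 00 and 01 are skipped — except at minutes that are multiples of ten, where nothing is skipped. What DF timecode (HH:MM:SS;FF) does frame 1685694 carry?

15:37:26;02

Ten DF minutes hold 17982 frames, so frame 1685694 lies in block 93 (frames 1672326–1690307) with 13368 frames into that block.
The block's first minute is 1800 frames and the rest 1798 each; 13368 frames reaches minute 7, so 93 × 18 + 7 × 2 = 1688 labels have been skipped so far.
Adding those back, label number 1685694 + 1688 = 1687382 at 30 labels/s is 56246 s + 2 f = 15 h 37 min 26 s frame 2, i.e. 15:37:26;02.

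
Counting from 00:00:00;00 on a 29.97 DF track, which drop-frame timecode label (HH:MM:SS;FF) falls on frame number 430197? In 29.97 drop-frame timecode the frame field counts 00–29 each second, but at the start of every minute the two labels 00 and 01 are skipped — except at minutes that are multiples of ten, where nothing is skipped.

03:59:14;09

Ten DF minutes hold 17982 frames, so frame 430197 lies in block 23 (frames 413586–431567) with 16611 frames into that block.
The block's first minute is 1800 frames and the rest 1798 each; 16611 frames reaches minute 9, so 23 × 18 + 9 × 2 = 432 labels have been skipped so far.
Adding those back, label number 430197 + 432 = 430629 at 30 labels/s is 14354 s + 9 f = 3 h 59 min 14 s frame 9, i.e. 03:59:14;09.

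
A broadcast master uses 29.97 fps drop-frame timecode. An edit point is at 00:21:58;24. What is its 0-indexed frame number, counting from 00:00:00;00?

39526

As if non-drop at 30 labels/s: (0 × 3600 + 21 × 60 + 58) × 30 + 24 = 39564.
Minute boundaries passed: 21; those not divisible by 10: 21 − 2 = 19; dropped labels = 2 × 19 = 38.
Actual frame index = 39564 − 38 = 39526.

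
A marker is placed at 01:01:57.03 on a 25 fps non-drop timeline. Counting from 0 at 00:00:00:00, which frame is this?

Total seconds to the label: (1 × 3600 + 1 × 60 + 57) = 3717.
Frame index = 3717 × 25 + 3 = 92928.

frame 92928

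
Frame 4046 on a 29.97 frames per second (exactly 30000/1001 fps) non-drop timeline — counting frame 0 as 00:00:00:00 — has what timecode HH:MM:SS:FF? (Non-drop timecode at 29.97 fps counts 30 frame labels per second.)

00:02:14:26

4046 ÷ 30 = 134 full seconds, remainder 26 frames.
134 s = 0 h 2 min 14 s.
Timecode: 00:02:14:26.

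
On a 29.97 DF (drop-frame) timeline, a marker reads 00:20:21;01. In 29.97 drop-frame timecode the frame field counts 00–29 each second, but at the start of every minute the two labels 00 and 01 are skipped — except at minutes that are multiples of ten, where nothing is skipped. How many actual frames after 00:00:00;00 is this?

As if non-drop at 30 labels/s: (0 × 3600 + 20 × 60 + 21) × 30 + 1 = 36631.
Minute boundaries passed: 20; those not divisible by 10: 20 − 2 = 18; dropped labels = 2 × 18 = 36.
Actual frame index = 36631 − 36 = 36595.

36595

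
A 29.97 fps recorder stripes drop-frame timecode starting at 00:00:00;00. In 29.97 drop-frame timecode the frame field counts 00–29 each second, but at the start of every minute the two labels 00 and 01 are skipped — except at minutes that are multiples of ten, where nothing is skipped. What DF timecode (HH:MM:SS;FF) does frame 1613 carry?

Each 10-minute DF block holds 10 × 60 × 30 − 9 × 2 = 17982 frames. 1613 ÷ 17982 → 0 full blocks, remainder 1613.
Within the partial block the first minute is 1800 frames and each further minute 1798, so 0 further minute boundaries passed. Total skipped labels = 18 × 0 + 2 × 0 = 0.
Non-drop label index = 1613 + 0 = 1613; at 30 labels/s that is 00:00:53:23, i.e. DF 00:00:53;23.

00:00:53;23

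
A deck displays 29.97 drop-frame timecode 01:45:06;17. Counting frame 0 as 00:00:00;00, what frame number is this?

189007

As if non-drop at 30 labels/s: (1 × 3600 + 45 × 60 + 6) × 30 + 17 = 189197.
Minute boundaries passed: 105; those not divisible by 10: 105 − 10 = 95; dropped labels = 2 × 95 = 190.
Actual frame index = 189197 − 190 = 189007.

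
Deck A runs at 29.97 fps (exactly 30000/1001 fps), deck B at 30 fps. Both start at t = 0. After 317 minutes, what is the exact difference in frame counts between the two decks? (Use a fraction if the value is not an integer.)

317 min = 19020 s.
A emits 30000/1001 × 19020 = 570600000/1001 frames; B emits 30 × 19020 = 570600.
Difference = 570600/1001 frames (≈ 570.0300); B is ahead of A.

570600/1001 frames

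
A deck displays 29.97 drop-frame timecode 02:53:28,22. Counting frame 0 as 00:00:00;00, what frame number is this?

Complete 10-minute blocks: 17, each 17982 frames → 305694.
Remaining 3 whole minutes in the current block: 1800 + 2 × 1798 = 5396 frames.
Within the current minute: 28 × 30 + 22 − 2 = 860 (labels ;00/;01 skipped at this minute). Total = 305694 + 5396 + 860 = 311950.

311950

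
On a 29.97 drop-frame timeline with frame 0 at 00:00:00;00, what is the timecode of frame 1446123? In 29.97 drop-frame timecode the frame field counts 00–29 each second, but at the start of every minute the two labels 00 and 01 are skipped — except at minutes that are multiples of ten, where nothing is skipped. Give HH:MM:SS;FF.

13:24:12;11

Ten DF minutes hold 17982 frames, so frame 1446123 lies in block 80 (frames 1438560–1456541) with 7563 frames into that block.
The block's first minute is 1800 frames and the rest 1798 each; 7563 frames reaches minute 4, so 80 × 18 + 4 × 2 = 1448 labels have been skipped so far.
Adding those back, label number 1446123 + 1448 = 1447571 at 30 labels/s is 48252 s + 11 f = 13 h 24 min 12 s frame 11, i.e. 13:24:12;11.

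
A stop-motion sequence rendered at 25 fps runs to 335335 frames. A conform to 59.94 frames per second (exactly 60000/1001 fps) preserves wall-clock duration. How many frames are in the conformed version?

Target frames = source frames × (target rate / source rate) = 335335 × (60000/1001)/(25) = 335335 × 2400/1001 = 804000.

804000 frames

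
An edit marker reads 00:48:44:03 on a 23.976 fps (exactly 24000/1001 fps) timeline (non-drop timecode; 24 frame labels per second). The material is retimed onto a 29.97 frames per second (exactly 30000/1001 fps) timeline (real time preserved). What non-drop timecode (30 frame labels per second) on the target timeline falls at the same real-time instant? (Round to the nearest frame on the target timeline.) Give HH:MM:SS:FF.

Source frame index: (0×3600 + 48×60 + 44) × 24 + 3 = 70179.
Real time: 70179 / (24000/1001) = 23416393/8000 s.
Target frame: (23416393/8000) × (30000/1001) = 350895/4 ≈ 87723.750 → 87724.
At 30 labels/s: frame 87724 → 00:48:44:04.

00:48:44:04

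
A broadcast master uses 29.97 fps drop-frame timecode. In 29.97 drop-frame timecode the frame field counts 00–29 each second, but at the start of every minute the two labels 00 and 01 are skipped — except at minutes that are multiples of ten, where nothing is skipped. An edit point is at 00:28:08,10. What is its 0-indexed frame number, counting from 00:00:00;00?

50598

As if non-drop at 30 labels/s: (0 × 3600 + 28 × 60 + 8) × 30 + 10 = 50650.
Minute boundaries passed: 28; those not divisible by 10: 28 − 2 = 26; dropped labels = 2 × 26 = 52.
Actual frame index = 50650 − 52 = 50598.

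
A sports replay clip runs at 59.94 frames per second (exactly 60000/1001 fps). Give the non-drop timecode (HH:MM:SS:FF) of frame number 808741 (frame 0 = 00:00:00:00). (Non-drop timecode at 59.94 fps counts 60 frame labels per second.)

808741 ÷ 60 = 13479 full seconds, remainder 1 frame.
13479 s = 3 h 44 min 39 s.
Timecode: 03:44:39:01.

03:44:39:01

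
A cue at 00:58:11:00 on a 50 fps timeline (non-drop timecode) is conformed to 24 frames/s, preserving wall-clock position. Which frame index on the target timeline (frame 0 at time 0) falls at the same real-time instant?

frame 83784

Source frame index: (0×3600 + 58×60 + 11) × 50 + 0 = 174550.
Real time: 174550 / (50) = 3491 s.
Target frame: (3491) × (24) = 83784.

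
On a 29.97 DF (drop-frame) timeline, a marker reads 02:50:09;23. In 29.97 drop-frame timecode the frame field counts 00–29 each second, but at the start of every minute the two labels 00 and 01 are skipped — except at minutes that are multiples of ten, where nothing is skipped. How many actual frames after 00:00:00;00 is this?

As if non-drop at 30 labels/s: (2 × 3600 + 50 × 60 + 9) × 30 + 23 = 306293.
Minute boundaries passed: 170; those not divisible by 10: 170 − 17 = 153; dropped labels = 2 × 153 = 306.
Actual frame index = 306293 − 306 = 305987.

305987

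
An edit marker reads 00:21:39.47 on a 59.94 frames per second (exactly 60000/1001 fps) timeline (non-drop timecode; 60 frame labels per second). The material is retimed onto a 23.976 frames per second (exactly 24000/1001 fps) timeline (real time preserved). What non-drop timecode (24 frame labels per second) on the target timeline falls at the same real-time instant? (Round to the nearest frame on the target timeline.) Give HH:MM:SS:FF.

Source frame index: (0×3600 + 21×60 + 39) × 60 + 47 = 77987.
Real time: 77987 / (60000/1001) = 78064987/60000 s.
Target frame: (78064987/60000) × (24000/1001) = 155974/5 ≈ 31194.800 → 31195.
At 24 labels/s: frame 31195 → 00:21:39:19.

00:21:39:19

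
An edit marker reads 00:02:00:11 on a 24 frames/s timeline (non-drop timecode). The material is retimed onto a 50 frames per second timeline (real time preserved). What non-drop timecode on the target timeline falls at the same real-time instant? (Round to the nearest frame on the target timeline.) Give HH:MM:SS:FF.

Source frame index: (0×3600 + 2×60 + 0) × 24 + 11 = 2891.
Real time: 2891 / (24) = 2891/24 s.
Target frame: (2891/24) × (50) = 72275/12 ≈ 6022.917 → 6023.
At 50 labels/s: frame 6023 → 00:02:00:23.

00:02:00:23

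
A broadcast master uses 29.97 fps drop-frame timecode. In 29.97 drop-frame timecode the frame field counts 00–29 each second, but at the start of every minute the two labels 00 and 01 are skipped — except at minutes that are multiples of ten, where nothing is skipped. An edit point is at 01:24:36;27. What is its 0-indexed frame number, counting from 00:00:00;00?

152155

Complete 10-minute blocks: 8, each 17982 frames → 143856.
Remaining 4 whole minutes in the current block: 1800 + 3 × 1798 = 7194 frames.
Within the current minute: 36 × 30 + 27 − 2 = 1105 (labels ;00/;01 skipped at this minute). Total = 143856 + 7194 + 1105 = 152155.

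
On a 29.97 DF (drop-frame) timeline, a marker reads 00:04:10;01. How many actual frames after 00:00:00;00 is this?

7493

Complete 10-minute blocks: 0, each 17982 frames → 0.
Remaining 4 whole minutes in the current block: 1800 + 3 × 1798 = 7194 frames.
Within the current minute: 10 × 30 + 1 − 2 = 299 (labels ;00/;01 skipped at this minute). Total = 0 + 7194 + 299 = 7493.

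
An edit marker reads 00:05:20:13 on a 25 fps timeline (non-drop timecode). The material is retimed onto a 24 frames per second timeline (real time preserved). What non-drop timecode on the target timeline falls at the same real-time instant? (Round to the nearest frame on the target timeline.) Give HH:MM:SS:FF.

00:05:20:12

Source frame index: (0×3600 + 5×60 + 20) × 25 + 13 = 8013.
Real time: 8013 / (25) = 8013/25 s.
Target frame: (8013/25) × (24) = 192312/25 ≈ 7692.480 → 7692.
At 24 labels/s: frame 7692 → 00:05:20:12.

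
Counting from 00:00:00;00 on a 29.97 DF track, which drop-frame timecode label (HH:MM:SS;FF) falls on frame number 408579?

Ten DF minutes hold 17982 frames, so frame 408579 lies in block 22 (frames 395604–413585) with 12975 frames into that block.
The block's first minute is 1800 frames and the rest 1798 each; 12975 frames reaches minute 7, so 22 × 18 + 7 × 2 = 410 labels have been skipped so far.
Adding those back, label number 408579 + 410 = 408989 at 30 labels/s is 13632 s + 29 f = 3 h 47 min 12 s frame 29, i.e. 03:47:12;29.

03:47:12;29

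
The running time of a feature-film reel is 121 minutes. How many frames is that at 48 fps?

121 min = 7260 s.
Frames = 7260 × 48 = 348480.

348480 frames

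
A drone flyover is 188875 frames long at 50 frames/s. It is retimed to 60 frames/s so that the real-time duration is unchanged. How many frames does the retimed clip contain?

226650 frames

Target frames = source frames × (target rate / source rate) = 188875 × (60)/(50) = 188875 × 6/5 = 226650.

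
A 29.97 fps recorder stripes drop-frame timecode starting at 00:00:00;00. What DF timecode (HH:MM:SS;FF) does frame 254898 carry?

02:21:45;02

Each 10-minute DF block holds 10 × 60 × 30 − 9 × 2 = 17982 frames. 254898 ÷ 17982 → 14 full blocks, remainder 3150.
Within the partial block the first minute is 1800 frames and each further minute 1798, so 1 further minute boundary passed. Total skipped labels = 18 × 14 + 2 × 1 = 254.
Non-drop label index = 254898 + 254 = 255152; at 30 labels/s that is 02:21:45:02, i.e. DF 02:21:45;02.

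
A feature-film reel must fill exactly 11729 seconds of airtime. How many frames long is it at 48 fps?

562992 frames

Frames = 11729 × 48 = 562992.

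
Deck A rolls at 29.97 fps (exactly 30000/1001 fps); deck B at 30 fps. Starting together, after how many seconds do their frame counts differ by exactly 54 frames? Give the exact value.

The gap grows by |30 − 30000/1001| = 30/1001 frames per second.
Time for a 54-frame gap: 54 ÷ (30/1001) = 1801.8 s.

1801.8 seconds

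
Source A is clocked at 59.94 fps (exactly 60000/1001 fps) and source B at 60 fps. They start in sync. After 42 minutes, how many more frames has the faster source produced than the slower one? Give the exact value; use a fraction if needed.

42 min = 2520 s.
A emits 60000/1001 × 2520 = 21600000/143 frames; B emits 60 × 2520 = 151200.
Difference = 21600/143 frames (≈ 151.0490); B is ahead of A.

21600/143 frames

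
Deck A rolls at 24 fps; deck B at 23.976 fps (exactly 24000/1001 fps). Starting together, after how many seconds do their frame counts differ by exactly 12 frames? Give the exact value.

500.5 seconds

The gap grows by |24000/1001 − 24| = 24/1001 frames per second.
Time for a 12-frame gap: 12 ÷ (24/1001) = 500.5 s.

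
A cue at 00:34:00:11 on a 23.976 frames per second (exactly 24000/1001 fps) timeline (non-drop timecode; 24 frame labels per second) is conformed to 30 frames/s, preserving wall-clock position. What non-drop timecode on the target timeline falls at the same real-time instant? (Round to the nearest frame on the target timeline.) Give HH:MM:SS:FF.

00:34:02:15

Source frame index: (0×3600 + 34×60 + 0) × 24 + 11 = 48971.
Real time: 48971 / (24000/1001) = 49019971/24000 s.
Target frame: (49019971/24000) × (30) = 49019971/800 ≈ 61274.964 → 61275.
At 30 labels/s: frame 61275 → 00:34:02:15.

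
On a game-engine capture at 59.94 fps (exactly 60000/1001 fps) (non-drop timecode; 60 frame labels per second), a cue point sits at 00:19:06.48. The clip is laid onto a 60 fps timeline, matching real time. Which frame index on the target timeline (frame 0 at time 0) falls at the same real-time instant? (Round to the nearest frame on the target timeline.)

frame 68877

Source frame index: (0×3600 + 19×60 + 6) × 60 + 48 = 68808.
Real time: 68808 / (60000/1001) = 2869867/2500 s.
Target frame: (2869867/2500) × (60) = 8609601/125 ≈ 68876.808 → 68877.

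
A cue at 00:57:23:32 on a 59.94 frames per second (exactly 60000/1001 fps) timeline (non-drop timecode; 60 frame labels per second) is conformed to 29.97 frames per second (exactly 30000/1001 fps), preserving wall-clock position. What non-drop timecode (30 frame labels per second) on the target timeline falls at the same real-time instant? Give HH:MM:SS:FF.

Source frame index: (0×3600 + 57×60 + 23) × 60 + 32 = 206612.
Real time: 206612 / (60000/1001) = 51704653/15000 s.
Target frame: (51704653/15000) × (30000/1001) = 103306.
At 30 labels/s: frame 103306 → 00:57:23:16.

00:57:23:16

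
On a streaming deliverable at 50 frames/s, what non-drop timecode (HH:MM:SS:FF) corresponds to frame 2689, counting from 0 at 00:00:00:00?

00:00:53:39

2689 ÷ 50 = 53 full seconds, remainder 39 frames.
53 s = 0 h 0 min 53 s.
Timecode: 00:00:53:39.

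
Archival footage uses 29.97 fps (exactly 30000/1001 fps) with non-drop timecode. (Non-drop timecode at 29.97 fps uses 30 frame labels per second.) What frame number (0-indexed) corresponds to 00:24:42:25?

frame 44485

Total seconds to the label: (0 × 3600 + 24 × 60 + 42) = 1482.
Frame index = 1482 × 30 + 25 = 44485.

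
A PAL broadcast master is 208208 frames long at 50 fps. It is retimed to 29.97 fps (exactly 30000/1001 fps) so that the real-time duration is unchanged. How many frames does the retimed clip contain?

Target frames = source frames × (target rate / source rate) = 208208 × (30000/1001)/(50) = 208208 × 600/1001 = 124800.

124800 frames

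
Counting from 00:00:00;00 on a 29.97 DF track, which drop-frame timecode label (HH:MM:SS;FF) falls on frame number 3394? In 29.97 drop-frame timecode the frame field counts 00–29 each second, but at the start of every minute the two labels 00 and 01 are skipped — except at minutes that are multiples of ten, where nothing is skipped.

Each 10-minute DF block holds 10 × 60 × 30 − 9 × 2 = 17982 frames. 3394 ÷ 17982 → 0 full blocks, remainder 3394.
Within the partial block the first minute is 1800 frames and each further minute 1798, so 1 further minute boundary passed. Total skipped labels = 18 × 0 + 2 × 1 = 2.
Non-drop label index = 3394 + 2 = 3396; at 30 labels/s that is 00:01:53:06, i.e. DF 00:01:53;06.

00:01:53;06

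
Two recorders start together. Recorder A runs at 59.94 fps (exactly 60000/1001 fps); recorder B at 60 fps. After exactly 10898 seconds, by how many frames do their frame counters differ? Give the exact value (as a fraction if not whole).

A emits 60000/1001 × 10898 = 653880000/1001 frames; B emits 60 × 10898 = 653880.
Difference = 653880/1001 frames (≈ 653.2268); B is ahead of A.

653880/1001 frames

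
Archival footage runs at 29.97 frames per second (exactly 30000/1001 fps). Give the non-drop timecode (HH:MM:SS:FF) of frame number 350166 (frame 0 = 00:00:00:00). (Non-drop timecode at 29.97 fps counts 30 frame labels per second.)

03:14:32:06

350166 ÷ 30 = 11672 full seconds, remainder 6 frames.
11672 s = 3 h 14 min 32 s.
Timecode: 03:14:32:06.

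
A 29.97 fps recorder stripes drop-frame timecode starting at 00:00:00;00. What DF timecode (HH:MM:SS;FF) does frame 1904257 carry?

Each 10-minute DF block holds 10 × 60 × 30 − 9 × 2 = 17982 frames. 1904257 ÷ 17982 → 105 full blocks, remainder 16147.
Within the partial block the first minute is 1800 frames and each further minute 1798, so 8 further minute boundaries passed. Total skipped labels = 18 × 105 + 2 × 8 = 1906.
Non-drop label index = 1904257 + 1906 = 1906163; at 30 labels/s that is 17:38:58:23, i.e. DF 17:38:58;23.

17:38:58;23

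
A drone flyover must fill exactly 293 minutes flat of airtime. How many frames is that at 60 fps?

1054800 frames

293 min = 17580 s.
Frames = 17580 × 60 = 1054800.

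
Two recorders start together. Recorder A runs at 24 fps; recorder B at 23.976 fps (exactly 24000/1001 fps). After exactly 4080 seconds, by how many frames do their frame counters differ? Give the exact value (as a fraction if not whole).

A emits 24 × 4080 = 97920 frames; B emits 24000/1001 × 4080 = 97920000/1001.
Difference = 97920/1001 frames (≈ 97.8222); B is behind A.

97920/1001 frames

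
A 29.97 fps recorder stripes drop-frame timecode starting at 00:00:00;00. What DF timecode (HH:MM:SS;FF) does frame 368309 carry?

Each 10-minute DF block holds 10 × 60 × 30 − 9 × 2 = 17982 frames. 368309 ÷ 17982 → 20 full blocks, remainder 8669.
Within the partial block the first minute is 1800 frames and each further minute 1798, so 4 further minute boundaries passed. Total skipped labels = 18 × 20 + 2 × 4 = 368.
Non-drop label index = 368309 + 368 = 368677; at 30 labels/s that is 03:24:49:07, i.e. DF 03:24:49;07.

03:24:49;07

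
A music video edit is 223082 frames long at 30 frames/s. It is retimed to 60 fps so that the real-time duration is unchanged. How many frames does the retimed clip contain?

Frames at target rate = 223082 × (60) / (30) = 446164.

446164 frames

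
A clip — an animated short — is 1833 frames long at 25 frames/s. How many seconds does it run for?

73.32 seconds

Running time = 1833 / (25) = 73.32 s.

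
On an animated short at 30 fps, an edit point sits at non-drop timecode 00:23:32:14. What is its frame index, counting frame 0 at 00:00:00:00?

42374

Total seconds to the label: (0 × 3600 + 23 × 60 + 32) = 1412.
Frame index = 1412 × 30 + 14 = 42374.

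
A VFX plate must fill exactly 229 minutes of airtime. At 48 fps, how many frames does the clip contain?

659520 frames

229 min = 13740 s.
Frames = 13740 × 48 = 659520.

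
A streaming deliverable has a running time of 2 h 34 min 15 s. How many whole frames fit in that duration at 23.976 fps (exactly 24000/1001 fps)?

221898 frames

2 h 34 min 15 s = 9255 s.
Frames = 9255 × 24000/1001 = 222120000/1001 ≈ 221898.1019.
Complete frames: 221898.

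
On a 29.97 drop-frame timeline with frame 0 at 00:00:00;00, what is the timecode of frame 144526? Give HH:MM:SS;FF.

01:20:22;10

Each 10-minute DF block holds 10 × 60 × 30 − 9 × 2 = 17982 frames. 144526 ÷ 17982 → 8 full blocks, remainder 670.
Within the partial block the first minute is 1800 frames and each further minute 1798, so 0 further minute boundaries passed. Total skipped labels = 18 × 8 + 2 × 0 = 144.
Non-drop label index = 144526 + 144 = 144670; at 30 labels/s that is 01:20:22:10, i.e. DF 01:20:22;10.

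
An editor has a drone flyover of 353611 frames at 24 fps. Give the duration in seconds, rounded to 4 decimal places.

Running time = 353611 × 1/24 = 353611/24 s ≈ 14733.7917 s.

14733.7917 seconds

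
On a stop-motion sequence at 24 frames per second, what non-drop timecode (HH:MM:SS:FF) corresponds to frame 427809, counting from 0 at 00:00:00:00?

427809 ÷ 24 = 17825 full seconds, remainder 9 frames.
17825 s = 4 h 57 min 5 s.
Timecode: 04:57:05:09.

04:57:05:09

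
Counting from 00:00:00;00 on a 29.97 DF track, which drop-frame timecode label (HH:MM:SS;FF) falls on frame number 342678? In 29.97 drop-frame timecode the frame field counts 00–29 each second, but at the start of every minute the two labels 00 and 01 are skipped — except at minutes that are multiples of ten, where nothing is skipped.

Each 10-minute DF block holds 10 × 60 × 30 − 9 × 2 = 17982 frames. 342678 ÷ 17982 → 19 full blocks, remainder 1020.
Within the partial block the first minute is 1800 frames and each further minute 1798, so 0 further minute boundaries passed. Total skipped labels = 18 × 19 + 2 × 0 = 342.
Non-drop label index = 342678 + 342 = 343020; at 30 labels/s that is 03:10:34:00, i.e. DF 03:10:34;00.

03:10:34;00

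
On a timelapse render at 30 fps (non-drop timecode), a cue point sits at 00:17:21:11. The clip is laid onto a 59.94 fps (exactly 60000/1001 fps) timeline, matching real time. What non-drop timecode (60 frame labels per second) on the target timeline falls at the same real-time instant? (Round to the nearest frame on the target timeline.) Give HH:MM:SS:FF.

00:17:20:20

Source frame index: (0×3600 + 17×60 + 21) × 30 + 11 = 31241.
Real time: 31241 / (30) = 31241/30 s.
Target frame: (31241/30) × (60000/1001) = 8926000/143 ≈ 62419.580 → 62420.
At 60 labels/s: frame 62420 → 00:17:20:20.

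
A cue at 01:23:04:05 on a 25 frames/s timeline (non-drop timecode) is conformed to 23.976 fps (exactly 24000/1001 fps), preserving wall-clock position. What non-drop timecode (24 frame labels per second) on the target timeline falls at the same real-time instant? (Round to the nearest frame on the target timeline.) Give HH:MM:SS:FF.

Source frame index: (1×3600 + 23×60 + 4) × 25 + 5 = 124605.
Real time: 124605 / (25) = 24921/5 s.
Target frame: (24921/5) × (24000/1001) = 9201600/77 ≈ 119501.299 → 119501.
At 24 labels/s: frame 119501 → 01:22:59:05.

01:22:59:05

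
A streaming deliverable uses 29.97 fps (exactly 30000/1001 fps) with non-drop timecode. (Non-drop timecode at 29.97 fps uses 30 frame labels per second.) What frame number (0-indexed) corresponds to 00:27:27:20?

Total seconds to the label: (0 × 3600 + 27 × 60 + 27) = 1647.
Frame index = 1647 × 30 + 20 = 49430.

49430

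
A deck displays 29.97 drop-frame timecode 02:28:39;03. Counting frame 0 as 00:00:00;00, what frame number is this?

As if non-drop at 30 labels/s: (2 × 3600 + 28 × 60 + 39) × 30 + 3 = 267573.
Minute boundaries passed: 148; those not divisible by 10: 148 − 14 = 134; dropped labels = 2 × 134 = 268.
Actual frame index = 267573 − 268 = 267305.

267305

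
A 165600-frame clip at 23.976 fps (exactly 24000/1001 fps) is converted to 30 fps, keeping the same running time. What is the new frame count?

207207 frames

Target frames = source frames × (target rate / source rate) = 165600 × (30)/(24000/1001) = 165600 × 1001/800 = 207207.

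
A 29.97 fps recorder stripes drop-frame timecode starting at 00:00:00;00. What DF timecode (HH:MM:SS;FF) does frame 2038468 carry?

18:53:36;28

Each 10-minute DF block holds 10 × 60 × 30 − 9 × 2 = 17982 frames. 2038468 ÷ 17982 → 113 full blocks, remainder 6502.
Within the partial block the first minute is 1800 frames and each further minute 1798, so 3 further minute boundaries passed. Total skipped labels = 18 × 113 + 2 × 3 = 2040.
Non-drop label index = 2038468 + 2040 = 2040508; at 30 labels/s that is 18:53:36:28, i.e. DF 18:53:36;28.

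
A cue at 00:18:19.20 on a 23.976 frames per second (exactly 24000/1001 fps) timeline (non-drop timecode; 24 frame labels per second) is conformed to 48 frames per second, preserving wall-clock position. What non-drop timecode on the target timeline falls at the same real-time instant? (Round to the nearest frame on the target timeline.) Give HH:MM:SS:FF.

Source frame index: (0×3600 + 18×60 + 19) × 24 + 20 = 26396.
Real time: 26396 / (24000/1001) = 6605599/6000 s.
Target frame: (6605599/6000) × (48) = 6605599/125 ≈ 52844.792 → 52845.
At 48 labels/s: frame 52845 → 00:18:20:45.

00:18:20:45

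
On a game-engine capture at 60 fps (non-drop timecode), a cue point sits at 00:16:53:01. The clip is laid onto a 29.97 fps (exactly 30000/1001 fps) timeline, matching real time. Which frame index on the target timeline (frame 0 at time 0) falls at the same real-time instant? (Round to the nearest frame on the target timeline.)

frame 30360

Source frame index: (0×3600 + 16×60 + 53) × 60 + 1 = 60781.
Real time: 60781 / (60) = 60781/60 s.
Target frame: (60781/60) × (30000/1001) = 4341500/143 ≈ 30360.140 → 30360.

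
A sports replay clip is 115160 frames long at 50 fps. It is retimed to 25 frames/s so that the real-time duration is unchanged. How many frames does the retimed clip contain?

57580 frames

Target frames = source frames × (target rate / source rate) = 115160 × (25)/(50) = 115160 × 1/2 = 57580.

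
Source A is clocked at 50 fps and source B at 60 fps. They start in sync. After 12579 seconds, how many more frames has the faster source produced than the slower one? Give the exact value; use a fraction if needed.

A emits 50 × 12579 = 628950 frames; B emits 60 × 12579 = 754740.
Difference = 125790 frames; B is ahead of A.

125790 frames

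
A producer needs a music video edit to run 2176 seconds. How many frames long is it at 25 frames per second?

Frames = 2176 × 25 = 54400.

54400 frames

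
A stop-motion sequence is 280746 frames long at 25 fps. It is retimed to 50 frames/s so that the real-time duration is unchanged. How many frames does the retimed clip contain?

561492 frames

Frames at target rate = 280746 × (50) / (25) = 561492.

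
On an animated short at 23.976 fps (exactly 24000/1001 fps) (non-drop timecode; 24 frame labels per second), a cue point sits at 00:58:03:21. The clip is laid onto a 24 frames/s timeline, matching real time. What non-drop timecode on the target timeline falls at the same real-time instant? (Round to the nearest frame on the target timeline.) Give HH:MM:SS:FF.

00:58:07:09

Source frame index: (0×3600 + 58×60 + 3) × 24 + 21 = 83613.
Real time: 83613 / (24000/1001) = 27898871/8000 s.
Target frame: (27898871/8000) × (24) = 83696613/1000 ≈ 83696.613 → 83697.
At 24 labels/s: frame 83697 → 00:58:07:09.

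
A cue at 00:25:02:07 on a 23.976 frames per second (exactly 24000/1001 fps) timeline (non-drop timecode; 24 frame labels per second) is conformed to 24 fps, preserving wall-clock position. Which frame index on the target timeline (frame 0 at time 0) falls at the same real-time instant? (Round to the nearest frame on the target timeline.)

Source frame index: (0×3600 + 25×60 + 2) × 24 + 7 = 36055.
Real time: 36055 / (24000/1001) = 7218211/4800 s.
Target frame: (7218211/4800) × (24) = 7218211/200 ≈ 36091.055 → 36091.

frame 36091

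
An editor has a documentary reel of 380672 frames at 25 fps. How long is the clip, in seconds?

15226.88 seconds

Running time = 380672 / (25) = 15226.88 s.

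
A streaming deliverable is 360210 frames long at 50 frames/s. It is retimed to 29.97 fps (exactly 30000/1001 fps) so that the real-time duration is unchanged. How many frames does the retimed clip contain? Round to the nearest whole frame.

Frames at target rate = 360210 × (30000/1001) / (50) = 216126000/1001 ≈ 215910.090.
Nearest whole frame: 215910.

215910 frames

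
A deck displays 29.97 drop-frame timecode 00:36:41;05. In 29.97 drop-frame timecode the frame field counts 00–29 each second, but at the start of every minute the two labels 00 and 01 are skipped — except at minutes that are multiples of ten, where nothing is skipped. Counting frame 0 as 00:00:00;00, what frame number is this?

Complete 10-minute blocks: 3, each 17982 frames → 53946.
Remaining 6 whole minutes in the current block: 1800 + 5 × 1798 = 10790 frames.
Within the current minute: 41 × 30 + 5 − 2 = 1233 (labels ;00/;01 skipped at this minute). Total = 53946 + 10790 + 1233 = 65969.

65969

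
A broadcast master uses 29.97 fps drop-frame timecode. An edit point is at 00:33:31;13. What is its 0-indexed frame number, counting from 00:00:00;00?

60283

Complete 10-minute blocks: 3, each 17982 frames → 53946.
Remaining 3 whole minutes in the current block: 1800 + 2 × 1798 = 5396 frames.
Within the current minute: 31 × 30 + 13 − 2 = 941 (labels ;00/;01 skipped at this minute). Total = 53946 + 5396 + 941 = 60283.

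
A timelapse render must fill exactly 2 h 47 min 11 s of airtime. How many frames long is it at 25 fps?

2 h 47 min 11 s = 10031 s.
Frames = 10031 × 25 = 250775.

250775 frames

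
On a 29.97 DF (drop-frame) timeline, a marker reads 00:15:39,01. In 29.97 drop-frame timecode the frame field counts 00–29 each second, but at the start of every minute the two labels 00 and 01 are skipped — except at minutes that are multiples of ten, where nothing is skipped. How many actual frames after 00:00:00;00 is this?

28143

As if non-drop at 30 labels/s: (0 × 3600 + 15 × 60 + 39) × 30 + 1 = 28171.
Minute boundaries passed: 15; those not divisible by 10: 15 − 1 = 14; dropped labels = 2 × 14 = 28.
Actual frame index = 28171 − 28 = 28143.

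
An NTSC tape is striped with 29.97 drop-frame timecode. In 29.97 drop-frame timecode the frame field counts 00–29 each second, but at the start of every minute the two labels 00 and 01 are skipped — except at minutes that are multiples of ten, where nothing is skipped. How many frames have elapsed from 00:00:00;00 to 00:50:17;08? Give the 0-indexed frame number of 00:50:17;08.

90428

Complete 10-minute blocks: 5, each 17982 frames → 89910.
Remaining 0 whole minutes in the current block: 0 frames.
Within the current minute: 17 × 30 + 8 = 518. Total = 89910 + 0 + 518 = 90428.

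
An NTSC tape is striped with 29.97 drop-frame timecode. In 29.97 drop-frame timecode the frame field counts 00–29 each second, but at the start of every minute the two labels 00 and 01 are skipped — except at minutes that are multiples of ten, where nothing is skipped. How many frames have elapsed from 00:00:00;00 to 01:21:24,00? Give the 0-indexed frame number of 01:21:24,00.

Complete 10-minute blocks: 8, each 17982 frames → 143856.
Remaining 1 whole minute in the current block: 1800 + 0 × 1798 = 1800 frames.
Within the current minute: 24 × 30 + 0 − 2 = 718 (labels ;00/;01 skipped at this minute). Total = 143856 + 1800 + 718 = 146374.

146374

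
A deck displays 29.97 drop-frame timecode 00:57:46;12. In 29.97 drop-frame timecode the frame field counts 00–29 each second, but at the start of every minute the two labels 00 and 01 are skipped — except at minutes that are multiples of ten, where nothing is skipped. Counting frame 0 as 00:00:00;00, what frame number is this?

As if non-drop at 30 labels/s: (0 × 3600 + 57 × 60 + 46) × 30 + 12 = 103992.
Minute boundaries passed: 57; those not divisible by 10: 57 − 5 = 52; dropped labels = 2 × 52 = 104.
Actual frame index = 103992 − 104 = 103888.

103888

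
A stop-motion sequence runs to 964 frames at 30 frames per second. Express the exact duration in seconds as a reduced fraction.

482/15 seconds

Running time = 964 ÷ (30) = 964 × 1/30 = 482/15 s.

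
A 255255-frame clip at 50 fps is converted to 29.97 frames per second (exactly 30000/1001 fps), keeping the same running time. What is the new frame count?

Target frames = source frames × (target rate / source rate) = 255255 × (30000/1001)/(50) = 255255 × 600/1001 = 153000.

153000 frames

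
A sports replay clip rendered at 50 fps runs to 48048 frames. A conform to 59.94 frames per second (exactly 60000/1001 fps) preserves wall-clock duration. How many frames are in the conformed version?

57600 frames

Target frames = source frames × (target rate / source rate) = 48048 × (60000/1001)/(50) = 48048 × 1200/1001 = 57600.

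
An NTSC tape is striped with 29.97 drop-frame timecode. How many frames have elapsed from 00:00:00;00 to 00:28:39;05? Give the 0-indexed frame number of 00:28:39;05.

As if non-drop at 30 labels/s: (0 × 3600 + 28 × 60 + 39) × 30 + 5 = 51575.
Minute boundaries passed: 28; those not divisible by 10: 28 − 2 = 26; dropped labels = 2 × 26 = 52.
Actual frame index = 51575 − 52 = 51523.

51523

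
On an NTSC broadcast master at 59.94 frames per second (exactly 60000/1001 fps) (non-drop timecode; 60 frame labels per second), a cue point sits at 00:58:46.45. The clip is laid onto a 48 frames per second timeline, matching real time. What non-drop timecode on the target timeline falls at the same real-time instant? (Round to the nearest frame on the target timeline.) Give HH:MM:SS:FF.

00:58:50:13

Source frame index: (0×3600 + 58×60 + 46) × 60 + 45 = 211605.
Real time: 211605 / (60000/1001) = 14121107/4000 s.
Target frame: (14121107/4000) × (48) = 42363321/250 ≈ 169453.284 → 169453.
At 48 labels/s: frame 169453 → 00:58:50:13.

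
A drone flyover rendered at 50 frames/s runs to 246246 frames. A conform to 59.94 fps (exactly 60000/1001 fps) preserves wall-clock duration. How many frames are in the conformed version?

295200 frames

Target frames = source frames × (target rate / source rate) = 246246 × (60000/1001)/(50) = 246246 × 1200/1001 = 295200.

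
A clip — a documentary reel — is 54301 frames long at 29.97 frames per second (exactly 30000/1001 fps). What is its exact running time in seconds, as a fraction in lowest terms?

Running time = 54301 ÷ (30000/1001) = 54301 × 1001/30000 = 54355301/30000 s.

54355301/30000 seconds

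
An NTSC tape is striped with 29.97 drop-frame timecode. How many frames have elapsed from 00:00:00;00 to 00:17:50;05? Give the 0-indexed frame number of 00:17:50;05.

As if non-drop at 30 labels/s: (0 × 3600 + 17 × 60 + 50) × 30 + 5 = 32105.
Minute boundaries passed: 17; those not divisible by 10: 17 − 1 = 16; dropped labels = 2 × 16 = 32.
Actual frame index = 32105 − 32 = 32073.

32073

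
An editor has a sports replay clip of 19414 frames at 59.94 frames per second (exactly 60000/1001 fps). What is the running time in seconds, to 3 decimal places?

323.890 seconds

Running time = 19414 × 1001/60000 = 9716707/30000 s ≈ 323.890 s.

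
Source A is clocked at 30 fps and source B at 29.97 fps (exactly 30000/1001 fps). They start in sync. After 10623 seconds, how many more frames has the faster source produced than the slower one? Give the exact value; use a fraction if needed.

318690/1001 frames

A emits 30 × 10623 = 318690 frames; B emits 30000/1001 × 10623 = 318690000/1001.
Difference = 318690/1001 frames (≈ 318.3716); B is behind A.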